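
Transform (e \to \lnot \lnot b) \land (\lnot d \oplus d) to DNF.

(\lnot e \land \lnot d) \lor (\lnot e \land d) \lor (b \land \lnot d) \lor (b \land d)

(e \to \lnot \lnot b) \land (\lnot d \oplus d)
≡ (\lnot e \lor \lnot \lnot b) \land (\lnot d \oplus d)   (eliminate \to)
≡ (\lnot e \lor \lnot \lnot b) \land ((\lnot d \land \lnot d) \lor (\lnot \lnot d \land d))   (expand \oplus)
≡ (\lnot e \lor b) \land ((\lnot d \land \lnot d) \lor (\lnot \lnot d \land d))   (double negation)
≡ (\lnot e \lor b) \land ((\lnot d \land \lnot d) \lor (d \land d))   (double negation)
≡ (\lnot e \land \lnot d \land \lnot d) \lor (\lnot e \land d \land d) \lor (b \land \lnot d \land \lnot d) \lor (b \land d \land d)   (distribute \land over \lor)
≡ (\lnot e \land \lnot d) \lor (\lnot e \land d) \lor (b \land \lnot d) \lor (b \land d)   (simplify)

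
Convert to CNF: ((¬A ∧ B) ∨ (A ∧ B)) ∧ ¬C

B ∧ ¬C

((¬A ∧ B) ∨ (A ∧ B)) ∧ ¬C
= (¬A ∨ A) ∧ (¬A ∨ B) ∧ (B ∨ A) ∧ (B ∨ B) ∧ ¬C   [distribute ∨ over ∧]
= B ∧ ¬C   [simplify]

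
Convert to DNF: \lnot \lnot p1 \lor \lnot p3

\lnot \lnot p1 \lor \lnot p3
= p1 \lor \lnot p3   (double negation)

p1 \lor \lnot p3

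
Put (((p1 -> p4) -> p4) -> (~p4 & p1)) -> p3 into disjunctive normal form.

p4 | p3

(((p1 -> p4) -> p4) -> (~p4 & p1)) -> p3
⇔ ~(((p1 -> p4) -> p4) -> (~p4 & p1)) | p3
⇔ ~(~((p1 -> p4) -> p4) | (~p4 & p1)) | p3
⇔ ~(~(~(p1 -> p4) | p4) | (~p4 & p1)) | p3
⇔ ~(~(~(~p1 | p4) | p4) | (~p4 & p1)) | p3
⇔ (~~(~(~p1 | p4) | p4) & ~(~p4 & p1)) | p3
⇔ ((~(~p1 | p4) | p4) & ~(~p4 & p1)) | p3
⇔ (((~~p1 & ~p4) | p4) & ~(~p4 & p1)) | p3
⇔ (((p1 & ~p4) | p4) & ~(~p4 & p1)) | p3
⇔ (((p1 & ~p4) | p4) & (~~p4 | ~p1)) | p3
⇔ (((p1 & ~p4) | p4) & (p4 | ~p1)) | p3
⇔ (p1 & ~p4 & p4) | (p1 & ~p4 & ~p1) | (p4 & p4) | (p4 & ~p1) | p3
⇔ p4 | p3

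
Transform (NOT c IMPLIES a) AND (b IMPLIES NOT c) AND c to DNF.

c AND NOT b

(NOT c IMPLIES a) AND (b IMPLIES NOT c) AND c
= (NOT NOT c OR a) AND (b IMPLIES NOT c) AND c   — eliminate IMPLIES
= (NOT NOT c OR a) AND (NOT b OR NOT c) AND c   — eliminate IMPLIES
= (c OR a) AND (NOT b OR NOT c) AND c   — double negation
= (c AND NOT b AND c) OR (c AND NOT c AND c) OR (a AND NOT b AND c) OR (a AND NOT c AND c)   — distribute AND over OR
= c AND NOT b   — simplify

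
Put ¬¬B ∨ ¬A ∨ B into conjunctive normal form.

¬¬B ∨ ¬A ∨ B
≡ B ∨ ¬A ∨ B   (double negation)
≡ B ∨ ¬A   (simplify)

B ∨ ¬A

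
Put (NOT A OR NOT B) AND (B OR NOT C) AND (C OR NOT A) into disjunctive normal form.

(NOT A AND B) OR (NOT A AND NOT C)

(NOT A OR NOT B) AND (B OR NOT C) AND (C OR NOT A)
⇔ (NOT A AND B AND C) OR (NOT A AND B AND NOT A) OR (NOT A AND NOT C AND C) OR (NOT A AND NOT C AND NOT A) OR (NOT B AND B AND C) OR (NOT B AND B AND NOT A) OR (NOT B AND NOT C AND C) OR (NOT B AND NOT C AND NOT A)   (distribute AND over OR)
⇔ (NOT A AND B) OR (NOT A AND NOT C)   (simplify)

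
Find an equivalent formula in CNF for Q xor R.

(Q | R) & (~Q | ~R)

Q xor R
= (Q | R) & ~(Q & R)   (expand xor)
= (Q | R) & (~Q | ~R)   (De Morgan)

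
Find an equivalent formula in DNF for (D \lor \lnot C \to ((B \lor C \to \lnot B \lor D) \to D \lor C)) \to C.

(D \lor \lnot C \to ((B \lor C \to \lnot B \lor D) \to D \lor C)) \to C
⇔ \lnot (D \lor \lnot C \to ((B \lor C \to \lnot B \lor D) \to D \lor C)) \lor C   — eliminate \to
⇔ \lnot (\lnot (D \lor \lnot C) \lor ((B \lor C \to \lnot B \lor D) \to D \lor C)) \lor C   — eliminate \to
⇔ \lnot (\lnot (D \lor \lnot C) \lor \lnot (B \lor C \to \lnot B \lor D) \lor D \lor C) \lor C   — eliminate \to
⇔ \lnot (\lnot (D \lor \lnot C) \lor \lnot (\lnot (B \lor C) \lor \lnot B \lor D) \lor D \lor C) \lor C   — eliminate \to
⇔ \lnot \lnot (D \lor \lnot C) \land \lnot \lnot (\lnot (B \lor C) \lor \lnot B \lor D) \land \lnot D \land \lnot C \lor C   — De Morgan
⇔ (D \lor \lnot C) \land \lnot \lnot (\lnot (B \lor C) \lor \lnot B \lor D) \land \lnot D \land \lnot C \lor C   — double negation
⇔ (D \lor \lnot C) \land (\lnot (B \lor C) \lor \lnot B \lor D) \land \lnot D \land \lnot C \lor C   — double negation
⇔ (D \lor \lnot C) \land (\lnot B \land \lnot C \lor \lnot B \lor D) \land \lnot D \land \lnot C \lor C   — De Morgan
⇔ D \land \lnot B \land \lnot C \land \lnot D \land \lnot C \lor D \land \lnot B \land \lnot D \land \lnot C \lor D \land D \land \lnot D \land \lnot C \lor \lnot C \land \lnot B \land \lnot C \land \lnot D \land \lnot C \lor \lnot C \land \lnot B \land \lnot D \land \lnot C \lor \lnot C \land D \land \lnot D \land \lnot C \lor C   — distribute \land over \lor
⇔ \lnot C \land \lnot B \land \lnot D \lor C   — simplify

\lnot C \land \lnot B \land \lnot D \lor C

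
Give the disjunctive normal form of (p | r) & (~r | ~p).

(p & ~r) | (r & ~p)

(p | r) & (~r | ~p)
⇔ (p & ~r) | (p & ~p) | (r & ~r) | (r & ~p)   [distribute & over |]
⇔ (p & ~r) | (r & ~p)   [simplify]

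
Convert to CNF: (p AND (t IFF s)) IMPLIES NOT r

(p AND (t IFF s)) IMPLIES NOT r
≡ NOT (p AND (t IFF s)) OR NOT r   [eliminate IMPLIES]
≡ NOT (p AND (t IMPLIES s) AND (s IMPLIES t)) OR NOT r   [eliminate IFF]
≡ NOT (p AND (NOT t OR s) AND (s IMPLIES t)) OR NOT r   [eliminate IMPLIES]
≡ NOT (p AND (NOT t OR s) AND (NOT s OR t)) OR NOT r   [eliminate IMPLIES]
≡ NOT p OR NOT (NOT t OR s) OR NOT (NOT s OR t) OR NOT r   [De Morgan]
≡ NOT p OR (NOT NOT t AND NOT s) OR NOT (NOT s OR t) OR NOT r   [De Morgan]
≡ NOT p OR (t AND NOT s) OR NOT (NOT s OR t) OR NOT r   [double negation]
≡ NOT p OR (t AND NOT s) OR (NOT NOT s AND NOT t) OR NOT r   [De Morgan]
≡ NOT p OR (t AND NOT s) OR (s AND NOT t) OR NOT r   [double negation]
≡ (NOT p OR t OR s OR NOT r) AND (NOT p OR t OR NOT t OR NOT r) AND (NOT p OR NOT s OR s OR NOT r) AND (NOT p OR NOT s OR NOT t OR NOT r)   [distribute OR over AND]
≡ (NOT p OR t OR s OR NOT r) AND (NOT p OR NOT s OR NOT t OR NOT r)   [simplify]

(NOT p OR t OR s OR NOT r) AND (NOT p OR NOT s OR NOT t OR NOT r)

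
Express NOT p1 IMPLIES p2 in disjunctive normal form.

p1 OR p2

NOT p1 IMPLIES p2
⇔ NOT NOT p1 OR p2
⇔ p1 OR p2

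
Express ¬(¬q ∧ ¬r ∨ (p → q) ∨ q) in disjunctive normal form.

r ∧ p ∧ ¬q

¬(¬q ∧ ¬r ∨ (p → q) ∨ q)
≡ ¬(¬q ∧ ¬r ∨ ¬p ∨ q ∨ q)   [eliminate →]
≡ ¬(¬q ∧ ¬r) ∧ ¬¬p ∧ ¬q ∧ ¬q   [De Morgan]
≡ (¬¬q ∨ ¬¬r) ∧ ¬¬p ∧ ¬q ∧ ¬q   [De Morgan]
≡ (q ∨ ¬¬r) ∧ ¬¬p ∧ ¬q ∧ ¬q   [double negation]
≡ (q ∨ r) ∧ ¬¬p ∧ ¬q ∧ ¬q   [double negation]
≡ (q ∨ r) ∧ p ∧ ¬q ∧ ¬q   [double negation]
≡ q ∧ p ∧ ¬q ∧ ¬q ∨ r ∧ p ∧ ¬q ∧ ¬q   [distribute ∧ over ∨]
≡ r ∧ p ∧ ¬q   [simplify]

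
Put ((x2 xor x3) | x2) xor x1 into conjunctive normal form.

((x2 xor x3) | x2) xor x1
≡ ((x2 xor x3) | x2 | x1) & ~(((x2 xor x3) | x2) & x1)
≡ (((x2 | x3) & ~(x2 & x3)) | x2 | x1) & ~(((x2 xor x3) | x2) & x1)
≡ (((x2 | x3) & ~(x2 & x3)) | x2 | x1) & ~((((x2 | x3) & ~(x2 & x3)) | x2) & x1)
≡ (((x2 | x3) & (~x2 | ~x3)) | x2 | x1) & ~((((x2 | x3) & ~(x2 & x3)) | x2) & x1)
≡ (((x2 | x3) & (~x2 | ~x3)) | x2 | x1) & (~(((x2 | x3) & ~(x2 & x3)) | x2) | ~x1)
≡ (((x2 | x3) & (~x2 | ~x3)) | x2 | x1) & ((~((x2 | x3) & ~(x2 & x3)) & ~x2) | ~x1)
≡ (((x2 | x3) & (~x2 | ~x3)) | x2 | x1) & (((~(x2 | x3) | ~~(x2 & x3)) & ~x2) | ~x1)
≡ (((x2 | x3) & (~x2 | ~x3)) | x2 | x1) & ((((~x2 & ~x3) | ~~(x2 & x3)) & ~x2) | ~x1)
≡ (((x2 | x3) & (~x2 | ~x3)) | x2 | x1) & ((((~x2 & ~x3) | (x2 & x3)) & ~x2) | ~x1)
≡ (x2 | x3 | x2 | x1) & (~x2 | ~x3 | x2 | x1) & (~x2 | x2 | ~x1) & (~x2 | x3 | ~x1) & (~x3 | x2 | ~x1) & (~x3 | x3 | ~x1) & (~x2 | ~x1)
≡ (x2 | x3 | x1) & (~x3 | x2 | ~x1) & (~x2 | ~x1)

(x2 | x3 | x1) & (~x3 | x2 | ~x1) & (~x2 | ~x1)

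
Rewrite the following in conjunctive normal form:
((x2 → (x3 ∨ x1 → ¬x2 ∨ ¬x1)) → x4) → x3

(¬x2 ∨ ¬x1 ∨ x3) ∧ (¬x4 ∨ x3)

((x2 → (x3 ∨ x1 → ¬x2 ∨ ¬x1)) → x4) → x3
≡ ¬((x2 → (x3 ∨ x1 → ¬x2 ∨ ¬x1)) → x4) ∨ x3   (eliminate →)
≡ ¬(¬(x2 → (x3 ∨ x1 → ¬x2 ∨ ¬x1)) ∨ x4) ∨ x3   (eliminate →)
≡ ¬(¬(¬x2 ∨ (x3 ∨ x1 → ¬x2 ∨ ¬x1)) ∨ x4) ∨ x3   (eliminate →)
≡ ¬(¬(¬x2 ∨ ¬(x3 ∨ x1) ∨ ¬x2 ∨ ¬x1) ∨ x4) ∨ x3   (eliminate →)
≡ ¬¬(¬x2 ∨ ¬(x3 ∨ x1) ∨ ¬x2 ∨ ¬x1) ∧ ¬x4 ∨ x3   (De Morgan)
≡ (¬x2 ∨ ¬(x3 ∨ x1) ∨ ¬x2 ∨ ¬x1) ∧ ¬x4 ∨ x3   (double negation)
≡ (¬x2 ∨ ¬x3 ∧ ¬x1 ∨ ¬x2 ∨ ¬x1) ∧ ¬x4 ∨ x3   (De Morgan)
≡ (¬x2 ∨ ¬x3 ∨ ¬x2 ∨ ¬x1 ∨ x3) ∧ (¬x2 ∨ ¬x1 ∨ ¬x2 ∨ ¬x1 ∨ x3) ∧ (¬x4 ∨ x3)   (distribute ∨ over ∧)
≡ (¬x2 ∨ ¬x1 ∨ x3) ∧ (¬x4 ∨ x3)   (simplify)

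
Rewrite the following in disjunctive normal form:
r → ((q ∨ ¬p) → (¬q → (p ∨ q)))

¬r ∨ q ∨ p

r → ((q ∨ ¬p) → (¬q → (p ∨ q)))
≡ ¬r ∨ ((q ∨ ¬p) → (¬q → (p ∨ q)))   (eliminate →)
≡ ¬r ∨ ¬(q ∨ ¬p) ∨ (¬q → (p ∨ q))   (eliminate →)
≡ ¬r ∨ ¬(q ∨ ¬p) ∨ ¬¬q ∨ p ∨ q   (eliminate →)
≡ ¬r ∨ (¬q ∧ ¬¬p) ∨ ¬¬q ∨ p ∨ q   (De Morgan)
≡ ¬r ∨ (¬q ∧ p) ∨ ¬¬q ∨ p ∨ q   (double negation)
≡ ¬r ∨ (¬q ∧ p) ∨ q ∨ p ∨ q   (double negation)
≡ ¬r ∨ q ∨ p   (simplify)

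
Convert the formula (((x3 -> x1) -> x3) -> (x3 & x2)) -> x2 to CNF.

(((x3 -> x1) -> x3) -> (x3 & x2)) -> x2
⇔ ~(((x3 -> x1) -> x3) -> (x3 & x2)) | x2   — eliminate ->
⇔ ~(~((x3 -> x1) -> x3) | (x3 & x2)) | x2   — eliminate ->
⇔ ~(~(~(x3 -> x1) | x3) | (x3 & x2)) | x2   — eliminate ->
⇔ ~(~(~(~x3 | x1) | x3) | (x3 & x2)) | x2   — eliminate ->
⇔ (~~(~(~x3 | x1) | x3) & ~(x3 & x2)) | x2   — De Morgan
⇔ ((~(~x3 | x1) | x3) & ~(x3 & x2)) | x2   — double negation
⇔ (((~~x3 & ~x1) | x3) & ~(x3 & x2)) | x2   — De Morgan
⇔ (((x3 & ~x1) | x3) & ~(x3 & x2)) | x2   — double negation
⇔ (((x3 & ~x1) | x3) & (~x3 | ~x2)) | x2   — De Morgan
⇔ (x3 | x3 | x2) & (~x1 | x3 | x2) & (~x3 | ~x2 | x2)   — distribute | over &
⇔ x3 | x2   — simplify

x3 | x2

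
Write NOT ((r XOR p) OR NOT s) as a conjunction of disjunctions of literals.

NOT ((r XOR p) OR NOT s)
= NOT (((r OR p) AND NOT (r AND p)) OR NOT s)   [expand XOR]
= NOT ((r OR p) AND NOT (r AND p)) AND NOT NOT s   [De Morgan]
= (NOT (r OR p) OR NOT NOT (r AND p)) AND NOT NOT s   [De Morgan]
= ((NOT r AND NOT p) OR NOT NOT (r AND p)) AND NOT NOT s   [De Morgan]
= ((NOT r AND NOT p) OR (r AND p)) AND NOT NOT s   [double negation]
= ((NOT r AND NOT p) OR (r AND p)) AND s   [double negation]
= (NOT r OR r) AND (NOT r OR p) AND (NOT p OR r) AND (NOT p OR p) AND s   [distribute OR over AND]
= (NOT r OR p) AND (NOT p OR r) AND s   [simplify]

(NOT r OR p) AND (NOT p OR r) AND s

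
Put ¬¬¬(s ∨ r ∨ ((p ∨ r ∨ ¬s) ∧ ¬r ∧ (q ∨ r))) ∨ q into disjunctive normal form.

(¬s ∧ ¬r ∧ ¬q) ∨ q

¬¬¬(s ∨ r ∨ ((p ∨ r ∨ ¬s) ∧ ¬r ∧ (q ∨ r))) ∨ q
≡ ¬(s ∨ r ∨ ((p ∨ r ∨ ¬s) ∧ ¬r ∧ (q ∨ r))) ∨ q   [double negation]
≡ (¬s ∧ ¬r ∧ ¬((p ∨ r ∨ ¬s) ∧ ¬r ∧ (q ∨ r))) ∨ q   [De Morgan]
≡ (¬s ∧ ¬r ∧ (¬(p ∨ r ∨ ¬s) ∨ ¬¬r ∨ ¬(q ∨ r))) ∨ q   [De Morgan]
≡ (¬s ∧ ¬r ∧ ((¬p ∧ ¬r ∧ ¬¬s) ∨ ¬¬r ∨ ¬(q ∨ r))) ∨ q   [De Morgan]
≡ (¬s ∧ ¬r ∧ ((¬p ∧ ¬r ∧ s) ∨ ¬¬r ∨ ¬(q ∨ r))) ∨ q   [double negation]
≡ (¬s ∧ ¬r ∧ ((¬p ∧ ¬r ∧ s) ∨ r ∨ ¬(q ∨ r))) ∨ q   [double negation]
≡ (¬s ∧ ¬r ∧ ((¬p ∧ ¬r ∧ s) ∨ r ∨ (¬q ∧ ¬r))) ∨ q   [De Morgan]
≡ (¬s ∧ ¬r ∧ ¬p ∧ ¬r ∧ s) ∨ (¬s ∧ ¬r ∧ r) ∨ (¬s ∧ ¬r ∧ ¬q ∧ ¬r) ∨ q   [distribute ∧ over ∨]
≡ (¬s ∧ ¬r ∧ ¬q) ∨ q   [simplify]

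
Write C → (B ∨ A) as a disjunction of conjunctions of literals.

C → (B ∨ A)
≡ ¬C ∨ B ∨ A   [eliminate →]

¬C ∨ B ∨ A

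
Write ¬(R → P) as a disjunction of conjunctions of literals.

¬(R → P)
= ¬(¬R ∨ P)   [eliminate →]
= ¬¬R ∧ ¬P   [De Morgan]
= R ∧ ¬P   [double negation]

R ∧ ¬P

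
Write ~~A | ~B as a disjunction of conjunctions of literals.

A | ~B

~~A | ~B
≡ A | ~B   — double negation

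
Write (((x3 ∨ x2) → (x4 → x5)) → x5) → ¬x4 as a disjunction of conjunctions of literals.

(((x3 ∨ x2) → (x4 → x5)) → x5) → ¬x4
≡ ¬(((x3 ∨ x2) → (x4 → x5)) → x5) ∨ ¬x4   [eliminate →]
≡ ¬(¬((x3 ∨ x2) → (x4 → x5)) ∨ x5) ∨ ¬x4   [eliminate →]
≡ ¬(¬(¬(x3 ∨ x2) ∨ (x4 → x5)) ∨ x5) ∨ ¬x4   [eliminate →]
≡ ¬(¬(¬(x3 ∨ x2) ∨ ¬x4 ∨ x5) ∨ x5) ∨ ¬x4   [eliminate →]
≡ (¬¬(¬(x3 ∨ x2) ∨ ¬x4 ∨ x5) ∧ ¬x5) ∨ ¬x4   [De Morgan]
≡ ((¬(x3 ∨ x2) ∨ ¬x4 ∨ x5) ∧ ¬x5) ∨ ¬x4   [double negation]
≡ (((¬x3 ∧ ¬x2) ∨ ¬x4 ∨ x5) ∧ ¬x5) ∨ ¬x4   [De Morgan]
≡ (¬x3 ∧ ¬x2 ∧ ¬x5) ∨ (¬x4 ∧ ¬x5) ∨ (x5 ∧ ¬x5) ∨ ¬x4   [distribute ∧ over ∨]
≡ (¬x3 ∧ ¬x2 ∧ ¬x5) ∨ ¬x4   [simplify]

(¬x3 ∧ ¬x2 ∧ ¬x5) ∨ ¬x4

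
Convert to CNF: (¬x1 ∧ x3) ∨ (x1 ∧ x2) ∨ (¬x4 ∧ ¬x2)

(¬x1 ∧ x3) ∨ (x1 ∧ x2) ∨ (¬x4 ∧ ¬x2)
≡ (¬x1 ∨ x1 ∨ ¬x4) ∧ (¬x1 ∨ x1 ∨ ¬x2) ∧ (¬x1 ∨ x2 ∨ ¬x4) ∧ (¬x1 ∨ x2 ∨ ¬x2) ∧ (x3 ∨ x1 ∨ ¬x4) ∧ (x3 ∨ x1 ∨ ¬x2) ∧ (x3 ∨ x2 ∨ ¬x4) ∧ (x3 ∨ x2 ∨ ¬x2)   (distribute ∨ over ∧)
≡ (¬x1 ∨ x2 ∨ ¬x4) ∧ (x3 ∨ x1 ∨ ¬x4) ∧ (x3 ∨ x1 ∨ ¬x2) ∧ (x3 ∨ x2 ∨ ¬x4)   (simplify)

(¬x1 ∨ x2 ∨ ¬x4) ∧ (x3 ∨ x1 ∨ ¬x4) ∧ (x3 ∨ x1 ∨ ¬x2) ∧ (x3 ∨ x2 ∨ ¬x4)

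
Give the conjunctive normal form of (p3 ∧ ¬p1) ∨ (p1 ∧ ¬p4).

(p3 ∧ ¬p1) ∨ (p1 ∧ ¬p4)
≡ (p3 ∨ p1) ∧ (p3 ∨ ¬p4) ∧ (¬p1 ∨ p1) ∧ (¬p1 ∨ ¬p4)   (distribute ∨ over ∧)
≡ (p3 ∨ p1) ∧ (p3 ∨ ¬p4) ∧ (¬p1 ∨ ¬p4)   (simplify)

(p3 ∨ p1) ∧ (p3 ∨ ¬p4) ∧ (¬p1 ∨ ¬p4)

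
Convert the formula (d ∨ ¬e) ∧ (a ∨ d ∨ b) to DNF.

(d ∨ ¬e) ∧ (a ∨ d ∨ b)
≡ (d ∧ a) ∨ (d ∧ d) ∨ (d ∧ b) ∨ (¬e ∧ a) ∨ (¬e ∧ d) ∨ (¬e ∧ b)   [distribute ∧ over ∨]
≡ d ∨ (¬e ∧ a) ∨ (¬e ∧ b)   [simplify]

d ∨ (¬e ∧ a) ∨ (¬e ∧ b)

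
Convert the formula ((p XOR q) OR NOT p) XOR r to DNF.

((p XOR q) OR NOT p) XOR r
= (((p XOR q) OR NOT p) AND NOT r) OR (NOT ((p XOR q) OR NOT p) AND r)   [expand XOR]
= (((p AND NOT q) OR (NOT p AND q) OR NOT p) AND NOT r) OR (NOT ((p XOR q) OR NOT p) AND r)   [expand XOR]
= (((p AND NOT q) OR (NOT p AND q) OR NOT p) AND NOT r) OR (NOT ((p AND NOT q) OR (NOT p AND q) OR NOT p) AND r)   [expand XOR]
= (((p AND NOT q) OR (NOT p AND q) OR NOT p) AND NOT r) OR (NOT (p AND NOT q) AND NOT (NOT p AND q) AND NOT NOT p AND r)   [De Morgan]
= (((p AND NOT q) OR (NOT p AND q) OR NOT p) AND NOT r) OR ((NOT p OR NOT NOT q) AND NOT (NOT p AND q) AND NOT NOT p AND r)   [De Morgan]
= (((p AND NOT q) OR (NOT p AND q) OR NOT p) AND NOT r) OR ((NOT p OR q) AND NOT (NOT p AND q) AND NOT NOT p AND r)   [double negation]
= (((p AND NOT q) OR (NOT p AND q) OR NOT p) AND NOT r) OR ((NOT p OR q) AND (NOT NOT p OR NOT q) AND NOT NOT p AND r)   [De Morgan]
= (((p AND NOT q) OR (NOT p AND q) OR NOT p) AND NOT r) OR ((NOT p OR q) AND (p OR NOT q) AND NOT NOT p AND r)   [double negation]
= (((p AND NOT q) OR (NOT p AND q) OR NOT p) AND NOT r) OR ((NOT p OR q) AND (p OR NOT q) AND p AND r)   [double negation]
= (p AND NOT q AND NOT r) OR (NOT p AND q AND NOT r) OR (NOT p AND NOT r) OR (NOT p AND p AND p AND r) OR (NOT p AND NOT q AND p AND r) OR (q AND p AND p AND r) OR (q AND NOT q AND p AND r)   [distribute AND over OR]
= (p AND NOT q AND NOT r) OR (NOT p AND NOT r) OR (q AND p AND r)   [simplify]

(p AND NOT q AND NOT r) OR (NOT p AND NOT r) OR (q AND p AND r)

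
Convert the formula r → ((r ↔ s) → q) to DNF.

¬r ∨ (r ∧ ¬s) ∨ q

r → ((r ↔ s) → q)
⇔ ¬r ∨ ((r ↔ s) → q)   [eliminate →]
⇔ ¬r ∨ ¬(r ↔ s) ∨ q   [eliminate →]
⇔ ¬r ∨ ¬((r → s) ∧ (s → r)) ∨ q   [eliminate ↔]
⇔ ¬r ∨ ¬((¬r ∨ s) ∧ (s → r)) ∨ q   [eliminate →]
⇔ ¬r ∨ ¬((¬r ∨ s) ∧ (¬s ∨ r)) ∨ q   [eliminate →]
⇔ ¬r ∨ ¬(¬r ∨ s) ∨ ¬(¬s ∨ r) ∨ q   [De Morgan]
⇔ ¬r ∨ (¬¬r ∧ ¬s) ∨ ¬(¬s ∨ r) ∨ q   [De Morgan]
⇔ ¬r ∨ (r ∧ ¬s) ∨ ¬(¬s ∨ r) ∨ q   [double negation]
⇔ ¬r ∨ (r ∧ ¬s) ∨ (¬¬s ∧ ¬r) ∨ q   [De Morgan]
⇔ ¬r ∨ (r ∧ ¬s) ∨ (s ∧ ¬r) ∨ q   [double negation]
⇔ ¬r ∨ (r ∧ ¬s) ∨ q   [simplify]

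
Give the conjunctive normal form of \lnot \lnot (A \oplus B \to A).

\lnot B \lor A

\lnot \lnot (A \oplus B \to A)
≡ \lnot \lnot (\lnot (A \oplus B) \lor A)   — eliminate \to
≡ \lnot \lnot (\lnot ((A \lor B) \land \lnot (A \land B)) \lor A)   — expand \oplus
≡ \lnot ((A \lor B) \land \lnot (A \land B)) \lor A   — double negation
≡ \lnot (A \lor B) \lor \lnot \lnot (A \land B) \lor A   — De Morgan
≡ \lnot A \land \lnot B \lor \lnot \lnot (A \land B) \lor A   — De Morgan
≡ \lnot A \land \lnot B \lor A \land B \lor A   — double negation
≡ (\lnot A \lor A \lor A) \land (\lnot A \lor B \lor A) \land (\lnot B \lor A \lor A) \land (\lnot B \lor B \lor A)   — distribute \lor over \land
≡ \lnot B \lor A   — simplify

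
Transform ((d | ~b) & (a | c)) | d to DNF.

(~b & a) | (~b & c) | d

((d | ~b) & (a | c)) | d
⇔ (d & a) | (d & c) | (~b & a) | (~b & c) | d
⇔ (~b & a) | (~b & c) | d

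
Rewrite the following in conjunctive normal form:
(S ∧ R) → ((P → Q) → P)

¬S ∨ ¬R ∨ P

(S ∧ R) → ((P → Q) → P)
≡ ¬(S ∧ R) ∨ ((P → Q) → P)
≡ ¬(S ∧ R) ∨ ¬(P → Q) ∨ P
≡ ¬(S ∧ R) ∨ ¬(¬P ∨ Q) ∨ P
≡ ¬S ∨ ¬R ∨ ¬(¬P ∨ Q) ∨ P
≡ ¬S ∨ ¬R ∨ (¬¬P ∧ ¬Q) ∨ P
≡ ¬S ∨ ¬R ∨ (P ∧ ¬Q) ∨ P
≡ (¬S ∨ ¬R ∨ P ∨ P) ∧ (¬S ∨ ¬R ∨ ¬Q ∨ P)
≡ ¬S ∨ ¬R ∨ P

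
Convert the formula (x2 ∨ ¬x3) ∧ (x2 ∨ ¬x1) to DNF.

(x2 ∨ ¬x3) ∧ (x2 ∨ ¬x1)
≡ (x2 ∧ x2) ∨ (x2 ∧ ¬x1) ∨ (¬x3 ∧ x2) ∨ (¬x3 ∧ ¬x1)
≡ x2 ∨ (¬x3 ∧ ¬x1)

x2 ∨ (¬x3 ∧ ¬x1)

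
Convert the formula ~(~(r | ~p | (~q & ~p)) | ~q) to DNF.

(r & q) | (~p & q)

~(~(r | ~p | (~q & ~p)) | ~q)
⇔ ~~(r | ~p | (~q & ~p)) & ~~q   [De Morgan]
⇔ (r | ~p | (~q & ~p)) & ~~q   [double negation]
⇔ (r | ~p | (~q & ~p)) & q   [double negation]
⇔ (r & q) | (~p & q) | (~q & ~p & q)   [distribute & over |]
⇔ (r & q) | (~p & q)   [simplify]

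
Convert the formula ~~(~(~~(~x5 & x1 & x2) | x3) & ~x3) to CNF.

~~(~(~~(~x5 & x1 & x2) | x3) & ~x3)
≡ ~(~~(~x5 & x1 & x2) | x3) & ~x3   — double negation
≡ ~~~(~x5 & x1 & x2) & ~x3 & ~x3   — De Morgan
≡ ~(~x5 & x1 & x2) & ~x3 & ~x3   — double negation
≡ (~~x5 | ~x1 | ~x2) & ~x3 & ~x3   — De Morgan
≡ (x5 | ~x1 | ~x2) & ~x3 & ~x3   — double negation
≡ (x5 | ~x1 | ~x2) & ~x3   — simplify

(x5 | ~x1 | ~x2) & ~x3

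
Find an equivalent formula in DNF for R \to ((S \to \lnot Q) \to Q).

\lnot R \lor Q

R \to ((S \to \lnot Q) \to Q)
≡ \lnot R \lor ((S \to \lnot Q) \to Q)
≡ \lnot R \lor \lnot (S \to \lnot Q) \lor Q
≡ \lnot R \lor \lnot (\lnot S \lor \lnot Q) \lor Q
≡ \lnot R \lor (\lnot \lnot S \land \lnot \lnot Q) \lor Q
≡ \lnot R \lor (S \land \lnot \lnot Q) \lor Q
≡ \lnot R \lor (S \land Q) \lor Q
≡ \lnot R \lor Q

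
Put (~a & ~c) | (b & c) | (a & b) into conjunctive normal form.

(~a | b) & (~c | b)

(~a & ~c) | (b & c) | (a & b)
≡ (~a | b | a) & (~a | b | b) & (~a | c | a) & (~a | c | b) & (~c | b | a) & (~c | b | b) & (~c | c | a) & (~c | c | b)   (distribute | over &)
≡ (~a | b) & (~c | b)   (simplify)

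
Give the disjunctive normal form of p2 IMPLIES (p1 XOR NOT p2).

p2 IMPLIES (p1 XOR NOT p2)
≡ NOT p2 OR (p1 XOR NOT p2)   (eliminate IMPLIES)
≡ NOT p2 OR (p1 AND NOT NOT p2) OR (NOT p1 AND NOT p2)   (expand XOR)
≡ NOT p2 OR (p1 AND p2) OR (NOT p1 AND NOT p2)   (double negation)
≡ NOT p2 OR (p1 AND p2)   (simplify)

NOT p2 OR (p1 AND p2)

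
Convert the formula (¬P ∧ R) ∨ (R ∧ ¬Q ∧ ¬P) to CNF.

¬P ∧ R

(¬P ∧ R) ∨ (R ∧ ¬Q ∧ ¬P)
= (¬P ∨ R) ∧ (¬P ∨ ¬Q) ∧ (¬P ∨ ¬P) ∧ (R ∨ R) ∧ (R ∨ ¬Q) ∧ (R ∨ ¬P)   [distribute ∨ over ∧]
= ¬P ∧ R   [simplify]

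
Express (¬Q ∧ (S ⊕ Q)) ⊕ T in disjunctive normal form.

(¬Q ∧ (S ⊕ Q)) ⊕ T
⇔ (¬Q ∧ (S ⊕ Q) ∧ ¬T) ∨ (¬(¬Q ∧ (S ⊕ Q)) ∧ T)   — expand ⊕
⇔ (¬Q ∧ ((S ∧ ¬Q) ∨ (¬S ∧ Q)) ∧ ¬T) ∨ (¬(¬Q ∧ (S ⊕ Q)) ∧ T)   — expand ⊕
⇔ (¬Q ∧ ((S ∧ ¬Q) ∨ (¬S ∧ Q)) ∧ ¬T) ∨ (¬(¬Q ∧ ((S ∧ ¬Q) ∨ (¬S ∧ Q))) ∧ T)   — expand ⊕
⇔ (¬Q ∧ ((S ∧ ¬Q) ∨ (¬S ∧ Q)) ∧ ¬T) ∨ ((¬¬Q ∨ ¬((S ∧ ¬Q) ∨ (¬S ∧ Q))) ∧ T)   — De Morgan
⇔ (¬Q ∧ ((S ∧ ¬Q) ∨ (¬S ∧ Q)) ∧ ¬T) ∨ ((Q ∨ ¬((S ∧ ¬Q) ∨ (¬S ∧ Q))) ∧ T)   — double negation
⇔ (¬Q ∧ ((S ∧ ¬Q) ∨ (¬S ∧ Q)) ∧ ¬T) ∨ ((Q ∨ (¬(S ∧ ¬Q) ∧ ¬(¬S ∧ Q))) ∧ T)   — De Morgan
⇔ (¬Q ∧ ((S ∧ ¬Q) ∨ (¬S ∧ Q)) ∧ ¬T) ∨ ((Q ∨ ((¬S ∨ ¬¬Q) ∧ ¬(¬S ∧ Q))) ∧ T)   — De Morgan
⇔ (¬Q ∧ ((S ∧ ¬Q) ∨ (¬S ∧ Q)) ∧ ¬T) ∨ ((Q ∨ ((¬S ∨ Q) ∧ ¬(¬S ∧ Q))) ∧ T)   — double negation
⇔ (¬Q ∧ ((S ∧ ¬Q) ∨ (¬S ∧ Q)) ∧ ¬T) ∨ ((Q ∨ ((¬S ∨ Q) ∧ (¬¬S ∨ ¬Q))) ∧ T)   — De Morgan
⇔ (¬Q ∧ ((S ∧ ¬Q) ∨ (¬S ∧ Q)) ∧ ¬T) ∨ ((Q ∨ ((¬S ∨ Q) ∧ (S ∨ ¬Q))) ∧ T)   — double negation
⇔ (¬Q ∧ S ∧ ¬Q ∧ ¬T) ∨ (¬Q ∧ ¬S ∧ Q ∧ ¬T) ∨ (Q ∧ T) ∨ (¬S ∧ S ∧ T) ∨ (¬S ∧ ¬Q ∧ T) ∨ (Q ∧ S ∧ T) ∨ (Q ∧ ¬Q ∧ T)   — distribute ∧ over ∨
⇔ (¬Q ∧ S ∧ ¬T) ∨ (Q ∧ T) ∨ (¬S ∧ ¬Q ∧ T)   — simplify

(¬Q ∧ S ∧ ¬T) ∨ (Q ∧ T) ∨ (¬S ∧ ¬Q ∧ T)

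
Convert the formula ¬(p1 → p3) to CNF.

p1 ∧ ¬p3

¬(p1 → p3)
⇔ ¬(¬p1 ∨ p3)   [eliminate →]
⇔ ¬¬p1 ∧ ¬p3   [De Morgan]
⇔ p1 ∧ ¬p3   [double negation]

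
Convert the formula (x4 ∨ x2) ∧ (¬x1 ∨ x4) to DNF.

x4 ∨ (x2 ∧ ¬x1)

(x4 ∨ x2) ∧ (¬x1 ∨ x4)
≡ (x4 ∧ ¬x1) ∨ (x4 ∧ x4) ∨ (x2 ∧ ¬x1) ∨ (x2 ∧ x4)   (distribute ∧ over ∨)
≡ x4 ∨ (x2 ∧ ¬x1)   (simplify)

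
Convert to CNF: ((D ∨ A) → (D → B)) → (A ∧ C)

((D ∨ A) → (D → B)) → (A ∧ C)
≡ ¬((D ∨ A) → (D → B)) ∨ (A ∧ C)   — eliminate →
≡ ¬(¬(D ∨ A) ∨ (D → B)) ∨ (A ∧ C)   — eliminate →
≡ ¬(¬(D ∨ A) ∨ ¬D ∨ B) ∨ (A ∧ C)   — eliminate →
≡ (¬¬(D ∨ A) ∧ ¬¬D ∧ ¬B) ∨ (A ∧ C)   — De Morgan
≡ ((D ∨ A) ∧ ¬¬D ∧ ¬B) ∨ (A ∧ C)   — double negation
≡ ((D ∨ A) ∧ D ∧ ¬B) ∨ (A ∧ C)   — double negation
≡ (D ∨ A ∨ A) ∧ (D ∨ A ∨ C) ∧ (D ∨ A) ∧ (D ∨ C) ∧ (¬B ∨ A) ∧ (¬B ∨ C)   — distribute ∨ over ∧
≡ (D ∨ A) ∧ (D ∨ C) ∧ (¬B ∨ A) ∧ (¬B ∨ C)   — simplify

(D ∨ A) ∧ (D ∨ C) ∧ (¬B ∨ A) ∧ (¬B ∨ C)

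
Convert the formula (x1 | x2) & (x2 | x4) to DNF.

(x1 & x4) | x2

(x1 | x2) & (x2 | x4)
= (x1 & x2) | (x1 & x4) | (x2 & x2) | (x2 & x4)   [distribute & over |]
= (x1 & x4) | x2   [simplify]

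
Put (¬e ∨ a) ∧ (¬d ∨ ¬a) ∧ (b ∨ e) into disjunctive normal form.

(¬e ∧ ¬d ∧ b) ∨ (¬e ∧ ¬a ∧ b) ∨ (a ∧ ¬d ∧ b) ∨ (a ∧ ¬d ∧ e)

(¬e ∨ a) ∧ (¬d ∨ ¬a) ∧ (b ∨ e)
≡ (¬e ∧ ¬d ∧ b) ∨ (¬e ∧ ¬d ∧ e) ∨ (¬e ∧ ¬a ∧ b) ∨ (¬e ∧ ¬a ∧ e) ∨ (a ∧ ¬d ∧ b) ∨ (a ∧ ¬d ∧ e) ∨ (a ∧ ¬a ∧ b) ∨ (a ∧ ¬a ∧ e)   [distribute ∧ over ∨]
≡ (¬e ∧ ¬d ∧ b) ∨ (¬e ∧ ¬a ∧ b) ∨ (a ∧ ¬d ∧ b) ∨ (a ∧ ¬d ∧ e)   [simplify]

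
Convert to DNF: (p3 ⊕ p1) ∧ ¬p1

p3 ∧ ¬p1

(p3 ⊕ p1) ∧ ¬p1
≡ (p3 ∧ ¬p1 ∨ ¬p3 ∧ p1) ∧ ¬p1   (expand ⊕)
≡ p3 ∧ ¬p1 ∧ ¬p1 ∨ ¬p3 ∧ p1 ∧ ¬p1   (distribute ∧ over ∨)
≡ p3 ∧ ¬p1   (simplify)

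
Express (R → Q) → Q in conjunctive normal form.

(R → Q) → Q
= ¬(R → Q) ∨ Q   (eliminate →)
= ¬(¬R ∨ Q) ∨ Q   (eliminate →)
= (¬¬R ∧ ¬Q) ∨ Q   (De Morgan)
= (R ∧ ¬Q) ∨ Q   (double negation)
= (R ∨ Q) ∧ (¬Q ∨ Q)   (distribute ∨ over ∧)
= R ∨ Q   (simplify)

R ∨ Q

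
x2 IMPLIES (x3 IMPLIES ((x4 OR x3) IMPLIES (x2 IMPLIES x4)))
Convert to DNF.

x2 IMPLIES (x3 IMPLIES ((x4 OR x3) IMPLIES (x2 IMPLIES x4)))
⇔ NOT x2 OR (x3 IMPLIES ((x4 OR x3) IMPLIES (x2 IMPLIES x4)))   — eliminate IMPLIES
⇔ NOT x2 OR NOT x3 OR ((x4 OR x3) IMPLIES (x2 IMPLIES x4))   — eliminate IMPLIES
⇔ NOT x2 OR NOT x3 OR NOT (x4 OR x3) OR (x2 IMPLIES x4)   — eliminate IMPLIES
⇔ NOT x2 OR NOT x3 OR NOT (x4 OR x3) OR NOT x2 OR x4   — eliminate IMPLIES
⇔ NOT x2 OR NOT x3 OR (NOT x4 AND NOT x3) OR NOT x2 OR x4   — De Morgan
⇔ NOT x2 OR NOT x3 OR x4   — simplify

NOT x2 OR NOT x3 OR x4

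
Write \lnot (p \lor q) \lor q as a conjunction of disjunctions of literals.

\lnot p \lor q

\lnot (p \lor q) \lor q
≡ (\lnot p \land \lnot q) \lor q
≡ (\lnot p \lor q) \land (\lnot q \lor q)
≡ \lnot p \lor q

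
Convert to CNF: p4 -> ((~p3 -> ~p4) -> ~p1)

~p4 | ~p3 | ~p1

p4 -> ((~p3 -> ~p4) -> ~p1)
⇔ ~p4 | ((~p3 -> ~p4) -> ~p1)   — eliminate ->
⇔ ~p4 | ~(~p3 -> ~p4) | ~p1   — eliminate ->
⇔ ~p4 | ~(~~p3 | ~p4) | ~p1   — eliminate ->
⇔ ~p4 | (~~~p3 & ~~p4) | ~p1   — De Morgan
⇔ ~p4 | (~p3 & ~~p4) | ~p1   — double negation
⇔ ~p4 | (~p3 & p4) | ~p1   — double negation
⇔ (~p4 | ~p3 | ~p1) & (~p4 | p4 | ~p1)   — distribute | over &
⇔ ~p4 | ~p3 | ~p1   — simplify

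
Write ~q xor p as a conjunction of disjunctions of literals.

~q xor p
≡ (~q | p) & ~(~q & p)   [expand xor]
≡ (~q | p) & (~~q | ~p)   [De Morgan]
≡ (~q | p) & (q | ~p)   [double negation]

(~q | p) & (q | ~p)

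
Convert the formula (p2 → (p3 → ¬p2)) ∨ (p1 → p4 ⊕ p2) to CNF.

¬p2 ∨ ¬p3 ∨ ¬p1 ∨ ¬p4

(p2 → (p3 → ¬p2)) ∨ (p1 → p4 ⊕ p2)
= ¬p2 ∨ (p3 → ¬p2) ∨ (p1 → p4 ⊕ p2)   — eliminate →
= ¬p2 ∨ ¬p3 ∨ ¬p2 ∨ (p1 → p4 ⊕ p2)   — eliminate →
= ¬p2 ∨ ¬p3 ∨ ¬p2 ∨ ¬p1 ∨ (p4 ⊕ p2)   — eliminate →
= ¬p2 ∨ ¬p3 ∨ ¬p2 ∨ ¬p1 ∨ (p4 ∨ p2) ∧ ¬(p4 ∧ p2)   — expand ⊕
= ¬p2 ∨ ¬p3 ∨ ¬p2 ∨ ¬p1 ∨ (p4 ∨ p2) ∧ (¬p4 ∨ ¬p2)   — De Morgan
= (¬p2 ∨ ¬p3 ∨ ¬p2 ∨ ¬p1 ∨ p4 ∨ p2) ∧ (¬p2 ∨ ¬p3 ∨ ¬p2 ∨ ¬p1 ∨ ¬p4 ∨ ¬p2)   — distribute ∨ over ∧
= ¬p2 ∨ ¬p3 ∨ ¬p1 ∨ ¬p4   — simplify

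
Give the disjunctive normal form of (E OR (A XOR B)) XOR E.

(E OR (A XOR B)) XOR E
= ((E OR (A XOR B)) AND NOT E) OR (NOT (E OR (A XOR B)) AND E)   [expand XOR]
= ((E OR (A AND NOT B) OR (NOT A AND B)) AND NOT E) OR (NOT (E OR (A XOR B)) AND E)   [expand XOR]
= ((E OR (A AND NOT B) OR (NOT A AND B)) AND NOT E) OR (NOT (E OR (A AND NOT B) OR (NOT A AND B)) AND E)   [expand XOR]
= ((E OR (A AND NOT B) OR (NOT A AND B)) AND NOT E) OR (NOT E AND NOT (A AND NOT B) AND NOT (NOT A AND B) AND E)   [De Morgan]
= ((E OR (A AND NOT B) OR (NOT A AND B)) AND NOT E) OR (NOT E AND (NOT A OR NOT NOT B) AND NOT (NOT A AND B) AND E)   [De Morgan]
= ((E OR (A AND NOT B) OR (NOT A AND B)) AND NOT E) OR (NOT E AND (NOT A OR B) AND NOT (NOT A AND B) AND E)   [double negation]
= ((E OR (A AND NOT B) OR (NOT A AND B)) AND NOT E) OR (NOT E AND (NOT A OR B) AND (NOT NOT A OR NOT B) AND E)   [De Morgan]
= ((E OR (A AND NOT B) OR (NOT A AND B)) AND NOT E) OR (NOT E AND (NOT A OR B) AND (A OR NOT B) AND E)   [double negation]
= (E AND NOT E) OR (A AND NOT B AND NOT E) OR (NOT A AND B AND NOT E) OR (NOT E AND NOT A AND A AND E) OR (NOT E AND NOT A AND NOT B AND E) OR (NOT E AND B AND A AND E) OR (NOT E AND B AND NOT B AND E)   [distribute AND over OR]
= (A AND NOT B AND NOT E) OR (NOT A AND B AND NOT E)   [simplify]

(A AND NOT B AND NOT E) OR (NOT A AND B AND NOT E)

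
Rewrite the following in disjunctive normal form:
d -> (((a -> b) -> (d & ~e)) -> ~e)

~d | (~a & e) | (b & e) | ~e

d -> (((a -> b) -> (d & ~e)) -> ~e)
≡ ~d | (((a -> b) -> (d & ~e)) -> ~e)   [eliminate ->]
≡ ~d | ~((a -> b) -> (d & ~e)) | ~e   [eliminate ->]
≡ ~d | ~(~(a -> b) | (d & ~e)) | ~e   [eliminate ->]
≡ ~d | ~(~(~a | b) | (d & ~e)) | ~e   [eliminate ->]
≡ ~d | (~~(~a | b) & ~(d & ~e)) | ~e   [De Morgan]
≡ ~d | ((~a | b) & ~(d & ~e)) | ~e   [double negation]
≡ ~d | ((~a | b) & (~d | ~~e)) | ~e   [De Morgan]
≡ ~d | ((~a | b) & (~d | e)) | ~e   [double negation]
≡ ~d | (~a & ~d) | (~a & e) | (b & ~d) | (b & e) | ~e   [distribute & over |]
≡ ~d | (~a & e) | (b & e) | ~e   [simplify]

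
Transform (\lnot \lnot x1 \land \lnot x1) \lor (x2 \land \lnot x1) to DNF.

(\lnot \lnot x1 \land \lnot x1) \lor (x2 \land \lnot x1)
≡ (x1 \land \lnot x1) \lor (x2 \land \lnot x1)   — double negation
≡ x2 \land \lnot x1   — simplify

x2 \land \lnot x1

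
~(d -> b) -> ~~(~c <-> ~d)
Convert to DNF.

~d | b | (c & d)

~(d -> b) -> ~~(~c <-> ~d)
≡ ~~(d -> b) | ~~(~c <-> ~d)
≡ ~~(~d | b) | ~~(~c <-> ~d)
≡ ~~(~d | b) | ~~((~c -> ~d) & (~d -> ~c))
≡ ~~(~d | b) | ~~((~~c | ~d) & (~d -> ~c))
≡ ~~(~d | b) | ~~((~~c | ~d) & (~~d | ~c))
≡ ~d | b | ~~((~~c | ~d) & (~~d | ~c))
≡ ~d | b | ((~~c | ~d) & (~~d | ~c))
≡ ~d | b | ((c | ~d) & (~~d | ~c))
≡ ~d | b | ((c | ~d) & (d | ~c))
≡ ~d | b | (c & d) | (c & ~c) | (~d & d) | (~d & ~c)
≡ ~d | b | (c & d)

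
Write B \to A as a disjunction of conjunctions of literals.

\lnot B \lor A

B \to A
= \lnot B \lor A   — eliminate \to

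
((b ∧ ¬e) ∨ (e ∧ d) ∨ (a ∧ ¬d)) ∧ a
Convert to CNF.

(b ∨ e ∨ ¬d) ∧ a

((b ∧ ¬e) ∨ (e ∧ d) ∨ (a ∧ ¬d)) ∧ a
≡ (b ∨ e ∨ a) ∧ (b ∨ e ∨ ¬d) ∧ (b ∨ d ∨ a) ∧ (b ∨ d ∨ ¬d) ∧ (¬e ∨ e ∨ a) ∧ (¬e ∨ e ∨ ¬d) ∧ (¬e ∨ d ∨ a) ∧ (¬e ∨ d ∨ ¬d) ∧ a   [distribute ∨ over ∧]
≡ (b ∨ e ∨ ¬d) ∧ a   [simplify]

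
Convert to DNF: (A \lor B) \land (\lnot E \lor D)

(A \land \lnot E) \lor (A \land D) \lor (B \land \lnot E) \lor (B \land D)

(A \lor B) \land (\lnot E \lor D)
⇔ (A \land \lnot E) \lor (A \land D) \lor (B \land \lnot E) \lor (B \land D)   (distribute \land over \lor)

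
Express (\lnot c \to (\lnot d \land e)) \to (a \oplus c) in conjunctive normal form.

(\lnot c \lor \lnot a) \land (d \lor \lnot e \lor a \lor c)

(\lnot c \to (\lnot d \land e)) \to (a \oplus c)
⇔ \lnot (\lnot c \to (\lnot d \land e)) \lor (a \oplus c)
⇔ \lnot (\lnot \lnot c \lor (\lnot d \land e)) \lor (a \oplus c)
⇔ \lnot (\lnot \lnot c \lor (\lnot d \land e)) \lor ((a \lor c) \land \lnot (a \land c))
⇔ (\lnot \lnot \lnot c \land \lnot (\lnot d \land e)) \lor ((a \lor c) \land \lnot (a \land c))
⇔ (\lnot c \land \lnot (\lnot d \land e)) \lor ((a \lor c) \land \lnot (a \land c))
⇔ (\lnot c \land (\lnot \lnot d \lor \lnot e)) \lor ((a \lor c) \land \lnot (a \land c))
⇔ (\lnot c \land (d \lor \lnot e)) \lor ((a \lor c) \land \lnot (a \land c))
⇔ (\lnot c \land (d \lor \lnot e)) \lor ((a \lor c) \land (\lnot a \lor \lnot c))
⇔ (\lnot c \lor a \lor c) \land (\lnot c \lor \lnot a \lor \lnot c) \land (d \lor \lnot e \lor a \lor c) \land (d \lor \lnot e \lor \lnot a \lor \lnot c)
⇔ (\lnot c \lor \lnot a) \land (d \lor \lnot e \lor a \lor c)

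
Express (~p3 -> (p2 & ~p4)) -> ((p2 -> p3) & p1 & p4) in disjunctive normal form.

(~p3 -> (p2 & ~p4)) -> ((p2 -> p3) & p1 & p4)
= ~(~p3 -> (p2 & ~p4)) | ((p2 -> p3) & p1 & p4)   [eliminate ->]
= ~(~~p3 | (p2 & ~p4)) | ((p2 -> p3) & p1 & p4)   [eliminate ->]
= ~(~~p3 | (p2 & ~p4)) | ((~p2 | p3) & p1 & p4)   [eliminate ->]
= (~~~p3 & ~(p2 & ~p4)) | ((~p2 | p3) & p1 & p4)   [De Morgan]
= (~p3 & ~(p2 & ~p4)) | ((~p2 | p3) & p1 & p4)   [double negation]
= (~p3 & (~p2 | ~~p4)) | ((~p2 | p3) & p1 & p4)   [De Morgan]
= (~p3 & (~p2 | p4)) | ((~p2 | p3) & p1 & p4)   [double negation]
= (~p3 & ~p2) | (~p3 & p4) | (~p2 & p1 & p4) | (p3 & p1 & p4)   [distribute & over |]

(~p3 & ~p2) | (~p3 & p4) | (~p2 & p1 & p4) | (p3 & p1 & p4)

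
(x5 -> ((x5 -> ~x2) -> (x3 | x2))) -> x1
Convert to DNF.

(x5 -> ((x5 -> ~x2) -> (x3 | x2))) -> x1
≡ ~(x5 -> ((x5 -> ~x2) -> (x3 | x2))) | x1   (eliminate ->)
≡ ~(~x5 | ((x5 -> ~x2) -> (x3 | x2))) | x1   (eliminate ->)
≡ ~(~x5 | ~(x5 -> ~x2) | x3 | x2) | x1   (eliminate ->)
≡ ~(~x5 | ~(~x5 | ~x2) | x3 | x2) | x1   (eliminate ->)
≡ (~~x5 & ~~(~x5 | ~x2) & ~x3 & ~x2) | x1   (De Morgan)
≡ (x5 & ~~(~x5 | ~x2) & ~x3 & ~x2) | x1   (double negation)
≡ (x5 & (~x5 | ~x2) & ~x3 & ~x2) | x1   (double negation)
≡ (x5 & ~x5 & ~x3 & ~x2) | (x5 & ~x2 & ~x3 & ~x2) | x1   (distribute & over |)
≡ (x5 & ~x2 & ~x3) | x1   (simplify)

(x5 & ~x2 & ~x3) | x1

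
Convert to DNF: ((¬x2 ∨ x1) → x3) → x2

(¬x2 ∧ ¬x3) ∨ (x1 ∧ ¬x3) ∨ x2

((¬x2 ∨ x1) → x3) → x2
≡ ¬((¬x2 ∨ x1) → x3) ∨ x2   [eliminate →]
≡ ¬(¬(¬x2 ∨ x1) ∨ x3) ∨ x2   [eliminate →]
≡ (¬¬(¬x2 ∨ x1) ∧ ¬x3) ∨ x2   [De Morgan]
≡ ((¬x2 ∨ x1) ∧ ¬x3) ∨ x2   [double negation]
≡ (¬x2 ∧ ¬x3) ∨ (x1 ∧ ¬x3) ∨ x2   [distribute ∧ over ∨]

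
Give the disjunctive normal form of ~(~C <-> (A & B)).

~(~C <-> (A & B))
⇔ ~((~C -> (A & B)) & ((A & B) -> ~C))
⇔ ~((~~C | (A & B)) & ((A & B) -> ~C))
⇔ ~((~~C | (A & B)) & (~(A & B) | ~C))
⇔ ~(~~C | (A & B)) | ~(~(A & B) | ~C)
⇔ (~~~C & ~(A & B)) | ~(~(A & B) | ~C)
⇔ (~C & ~(A & B)) | ~(~(A & B) | ~C)
⇔ (~C & (~A | ~B)) | ~(~(A & B) | ~C)
⇔ (~C & (~A | ~B)) | (~~(A & B) & ~~C)
⇔ (~C & (~A | ~B)) | (A & B & ~~C)
⇔ (~C & (~A | ~B)) | (A & B & C)
⇔ (~C & ~A) | (~C & ~B) | (A & B & C)

(~C & ~A) | (~C & ~B) | (A & B & C)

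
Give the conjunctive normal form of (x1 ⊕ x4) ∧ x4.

(x1 ⊕ x4) ∧ x4
≡ (x1 ∨ x4) ∧ ¬(x1 ∧ x4) ∧ x4   [expand ⊕]
≡ (x1 ∨ x4) ∧ (¬x1 ∨ ¬x4) ∧ x4   [De Morgan]
≡ (¬x1 ∨ ¬x4) ∧ x4   [simplify]

(¬x1 ∨ ¬x4) ∧ x4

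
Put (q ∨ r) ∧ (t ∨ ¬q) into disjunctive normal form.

(q ∧ t) ∨ (r ∧ t) ∨ (r ∧ ¬q)

(q ∨ r) ∧ (t ∨ ¬q)
≡ (q ∧ t) ∨ (q ∧ ¬q) ∨ (r ∧ t) ∨ (r ∧ ¬q)   — distribute ∧ over ∨
≡ (q ∧ t) ∨ (r ∧ t) ∨ (r ∧ ¬q)   — simplify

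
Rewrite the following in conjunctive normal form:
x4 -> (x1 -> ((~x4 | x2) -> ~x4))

x4 -> (x1 -> ((~x4 | x2) -> ~x4))
≡ ~x4 | (x1 -> ((~x4 | x2) -> ~x4))   [eliminate ->]
≡ ~x4 | ~x1 | ((~x4 | x2) -> ~x4)   [eliminate ->]
≡ ~x4 | ~x1 | ~(~x4 | x2) | ~x4   [eliminate ->]
≡ ~x4 | ~x1 | (~~x4 & ~x2) | ~x4   [De Morgan]
≡ ~x4 | ~x1 | (x4 & ~x2) | ~x4   [double negation]
≡ (~x4 | ~x1 | x4 | ~x4) & (~x4 | ~x1 | ~x2 | ~x4)   [distribute | over &]
≡ ~x4 | ~x1 | ~x2   [simplify]

~x4 | ~x1 | ~x2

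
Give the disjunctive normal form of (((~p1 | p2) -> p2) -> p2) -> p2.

(((~p1 | p2) -> p2) -> p2) -> p2
= ~(((~p1 | p2) -> p2) -> p2) | p2   [eliminate ->]
= ~(~((~p1 | p2) -> p2) | p2) | p2   [eliminate ->]
= ~(~(~(~p1 | p2) | p2) | p2) | p2   [eliminate ->]
= (~~(~(~p1 | p2) | p2) & ~p2) | p2   [De Morgan]
= ((~(~p1 | p2) | p2) & ~p2) | p2   [double negation]
= (((~~p1 & ~p2) | p2) & ~p2) | p2   [De Morgan]
= (((p1 & ~p2) | p2) & ~p2) | p2   [double negation]
= (p1 & ~p2 & ~p2) | (p2 & ~p2) | p2   [distribute & over |]
= (p1 & ~p2) | p2   [simplify]

(p1 & ~p2) | p2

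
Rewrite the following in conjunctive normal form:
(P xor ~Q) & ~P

(P xor ~Q) & ~P
≡ (P | ~Q) & ~(P & ~Q) & ~P
≡ (P | ~Q) & (~P | ~~Q) & ~P
≡ (P | ~Q) & (~P | Q) & ~P
≡ (P | ~Q) & ~P

(P | ~Q) & ~P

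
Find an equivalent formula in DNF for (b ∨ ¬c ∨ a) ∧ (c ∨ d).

(b ∧ c) ∨ (b ∧ d) ∨ (¬c ∧ d) ∨ (a ∧ c) ∨ (a ∧ d)

(b ∨ ¬c ∨ a) ∧ (c ∨ d)
≡ (b ∧ c) ∨ (b ∧ d) ∨ (¬c ∧ c) ∨ (¬c ∧ d) ∨ (a ∧ c) ∨ (a ∧ d)
≡ (b ∧ c) ∨ (b ∧ d) ∨ (¬c ∧ d) ∨ (a ∧ c) ∨ (a ∧ d)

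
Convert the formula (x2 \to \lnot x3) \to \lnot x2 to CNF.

x3 \lor \lnot x2

(x2 \to \lnot x3) \to \lnot x2
= \lnot (x2 \to \lnot x3) \lor \lnot x2   [eliminate \to]
= \lnot (\lnot x2 \lor \lnot x3) \lor \lnot x2   [eliminate \to]
= (\lnot \lnot x2 \land \lnot \lnot x3) \lor \lnot x2   [De Morgan]
= (x2 \land \lnot \lnot x3) \lor \lnot x2   [double negation]
= (x2 \land x3) \lor \lnot x2   [double negation]
= (x2 \lor \lnot x2) \land (x3 \lor \lnot x2)   [distribute \lor over \land]
= x3 \lor \lnot x2   [simplify]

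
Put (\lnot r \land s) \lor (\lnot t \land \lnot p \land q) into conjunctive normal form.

(\lnot r \land s) \lor (\lnot t \land \lnot p \land q)
= (\lnot r \lor \lnot t) \land (\lnot r \lor \lnot p) \land (\lnot r \lor q) \land (s \lor \lnot t) \land (s \lor \lnot p) \land (s \lor q)   [distribute \lor over \land]

(\lnot r \lor \lnot t) \land (\lnot r \lor \lnot p) \land (\lnot r \lor q) \land (s \lor \lnot t) \land (s \lor \lnot p) \land (s \lor q)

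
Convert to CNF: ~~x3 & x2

x3 & x2

~~x3 & x2
⇔ x3 & x2   — double negation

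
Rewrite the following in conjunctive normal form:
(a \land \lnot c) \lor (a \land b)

a \land (\lnot c \lor b)

(a \land \lnot c) \lor (a \land b)
= (a \lor a) \land (a \lor b) \land (\lnot c \lor a) \land (\lnot c \lor b)   — distribute \lor over \land
= a \land (\lnot c \lor b)   — simplify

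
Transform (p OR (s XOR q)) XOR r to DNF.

(p OR (s XOR q)) XOR r
= ((p OR (s XOR q)) AND NOT r) OR (NOT (p OR (s XOR q)) AND r)   — expand XOR
= ((p OR (s AND NOT q) OR (NOT s AND q)) AND NOT r) OR (NOT (p OR (s XOR q)) AND r)   — expand XOR
= ((p OR (s AND NOT q) OR (NOT s AND q)) AND NOT r) OR (NOT (p OR (s AND NOT q) OR (NOT s AND q)) AND r)   — expand XOR
= ((p OR (s AND NOT q) OR (NOT s AND q)) AND NOT r) OR (NOT p AND NOT (s AND NOT q) AND NOT (NOT s AND q) AND r)   — De Morgan
= ((p OR (s AND NOT q) OR (NOT s AND q)) AND NOT r) OR (NOT p AND (NOT s OR NOT NOT q) AND NOT (NOT s AND q) AND r)   — De Morgan
= ((p OR (s AND NOT q) OR (NOT s AND q)) AND NOT r) OR (NOT p AND (NOT s OR q) AND NOT (NOT s AND q) AND r)   — double negation
= ((p OR (s AND NOT q) OR (NOT s AND q)) AND NOT r) OR (NOT p AND (NOT s OR q) AND (NOT NOT s OR NOT q) AND r)   — De Morgan
= ((p OR (s AND NOT q) OR (NOT s AND q)) AND NOT r) OR (NOT p AND (NOT s OR q) AND (s OR NOT q) AND r)   — double negation
= (p AND NOT r) OR (s AND NOT q AND NOT r) OR (NOT s AND q AND NOT r) OR (NOT p AND NOT s AND s AND r) OR (NOT p AND NOT s AND NOT q AND r) OR (NOT p AND q AND s AND r) OR (NOT p AND q AND NOT q AND r)   — distribute AND over OR
= (p AND NOT r) OR (s AND NOT q AND NOT r) OR (NOT s AND q AND NOT r) OR (NOT p AND NOT s AND NOT q AND r) OR (NOT p AND q AND s AND r)   — simplify

(p AND NOT r) OR (s AND NOT q AND NOT r) OR (NOT s AND q AND NOT r) OR (NOT p AND NOT s AND NOT q AND r) OR (NOT p AND q AND s AND r)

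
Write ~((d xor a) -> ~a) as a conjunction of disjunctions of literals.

(~d | ~a) & a

~((d xor a) -> ~a)
⇔ ~(~(d xor a) | ~a)   [eliminate ->]
⇔ ~(~((d | a) & ~(d & a)) | ~a)   [expand xor]
⇔ ~~((d | a) & ~(d & a)) & ~~a   [De Morgan]
⇔ (d | a) & ~(d & a) & ~~a   [double negation]
⇔ (d | a) & (~d | ~a) & ~~a   [De Morgan]
⇔ (d | a) & (~d | ~a) & a   [double negation]
⇔ (~d | ~a) & a   [simplify]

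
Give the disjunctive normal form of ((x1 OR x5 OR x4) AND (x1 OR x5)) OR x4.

((x1 OR x5 OR x4) AND (x1 OR x5)) OR x4
⇔ (x1 AND x1) OR (x1 AND x5) OR (x5 AND x1) OR (x5 AND x5) OR (x4 AND x1) OR (x4 AND x5) OR x4   — distribute AND over OR
⇔ x1 OR x5 OR x4   — simplify

x1 OR x5 OR x4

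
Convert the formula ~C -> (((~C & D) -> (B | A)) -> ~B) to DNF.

~C -> (((~C & D) -> (B | A)) -> ~B)
≡ ~~C | (((~C & D) -> (B | A)) -> ~B)
≡ ~~C | ~((~C & D) -> (B | A)) | ~B
≡ ~~C | ~(~(~C & D) | B | A) | ~B
≡ C | ~(~(~C & D) | B | A) | ~B
≡ C | (~~(~C & D) & ~B & ~A) | ~B
≡ C | (~C & D & ~B & ~A) | ~B
≡ C | ~B

C | ~B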